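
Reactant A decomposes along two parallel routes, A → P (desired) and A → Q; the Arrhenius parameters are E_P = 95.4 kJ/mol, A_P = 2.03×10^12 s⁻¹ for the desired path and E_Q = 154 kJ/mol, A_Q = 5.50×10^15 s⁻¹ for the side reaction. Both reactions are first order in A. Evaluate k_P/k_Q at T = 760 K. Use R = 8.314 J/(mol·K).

3.93

Since both paths have the same order in A, the concentration cancels and S_{P/Q} = k_P/k_Q = (A_P/A_Q)·exp[(E_Q−E_P)/(RT)].
(E_Q−E_P)/(RT) = (154−95.4)×10³/(8.314×760) = 58600/6319 = 9.274.
k_P/k_Q = (2.03×10^12/5.50×10^15)·exp(9.274) = 3.691×10^-4 × 10659 = 3.93.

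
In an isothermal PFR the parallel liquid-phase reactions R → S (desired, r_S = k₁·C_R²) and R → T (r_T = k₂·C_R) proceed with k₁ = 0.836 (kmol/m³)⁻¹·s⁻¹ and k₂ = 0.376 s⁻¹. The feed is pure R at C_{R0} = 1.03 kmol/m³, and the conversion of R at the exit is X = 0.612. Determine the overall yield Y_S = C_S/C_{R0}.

0.370

C_R = C_{R0}(1−X) = 0.3996 kmol/m³.
Along a PFR/batch, dC_T/dC_R = −r_T/(r_S+r_T) = −k₂/(k₂+k₁·C_R).
Integrating from C_{R0} to C_R: C_T = (0.376/0.836)·ln[(0.376+0.836·1.03)/(0.376+0.836·0.400)] = 0.4498·ln(1.237/0.7101) = 0.2497 kmol/m³.
Then C_S = (C_{R0}−C_R) − C_T = 0.6304 − 0.2497 = 0.3807 kmol/m³.
Y_S = C_S/C_{R0} = 0.3807/1.03 = 0.370.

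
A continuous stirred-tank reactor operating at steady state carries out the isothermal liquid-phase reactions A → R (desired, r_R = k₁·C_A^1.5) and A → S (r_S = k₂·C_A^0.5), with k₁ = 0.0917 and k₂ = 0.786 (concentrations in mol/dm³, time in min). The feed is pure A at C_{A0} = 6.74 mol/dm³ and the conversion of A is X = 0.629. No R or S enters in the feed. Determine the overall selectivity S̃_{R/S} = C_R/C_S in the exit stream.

0.292

Exit C_A = C_{A0}(1−X) = 6.74×0.371 = 2.501 mol/dm³.
In a CSTR the entire volume is at exit conditions, so r_R = 0.0917×2.501^1.5 = 0.3626 and r_S = 0.786×2.501^0.5 = 1.243.
Overall selectivity = C_R/C_S = r_Rτ/(r_Sτ) = r_R/r_S = 0.292.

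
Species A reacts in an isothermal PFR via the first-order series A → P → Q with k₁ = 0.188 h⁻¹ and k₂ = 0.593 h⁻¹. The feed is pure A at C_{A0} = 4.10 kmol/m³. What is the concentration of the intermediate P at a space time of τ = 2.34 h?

For first-order series with pure A initially, C_P(τ) = k₁C_{A0}/(k₂−k₁)·(e^(−k₁τ) − e^(−k₂τ)).
e^(−k₁τ) = e^(−0.188×2.34) = e^(−0.4399) = 0.6441; e^(−k₂τ) = e^(−1.388) = 0.2497.
C_P = 0.188×4.10/(0.593−0.188) × (0.6441−0.2497) = 1.903×0.3944 = 0.7507 kmol/m³.

0.751 kmol/m³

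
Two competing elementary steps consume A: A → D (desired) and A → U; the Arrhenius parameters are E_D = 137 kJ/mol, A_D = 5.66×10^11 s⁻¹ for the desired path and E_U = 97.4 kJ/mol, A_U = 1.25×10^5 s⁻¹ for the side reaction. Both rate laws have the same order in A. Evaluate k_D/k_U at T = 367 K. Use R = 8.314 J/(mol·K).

Since both paths have the same order in A, the concentration cancels and S_{D/U} = k_D/k_U = (A_D/A_U)·exp[(E_U−E_D)/(RT)].
(E_U−E_D)/(RT) = (97.4−137)×10³/(8.314×367) = -39600/3051 = -12.98.
k_D/k_U = (5.66×10^11/1.25×10^5)·exp(-12.98) = 4.528×10^6 × 2.310×10^-6 = 10.5.
Since E_D > E_U, raising the temperature improves selectivity toward D.

10.5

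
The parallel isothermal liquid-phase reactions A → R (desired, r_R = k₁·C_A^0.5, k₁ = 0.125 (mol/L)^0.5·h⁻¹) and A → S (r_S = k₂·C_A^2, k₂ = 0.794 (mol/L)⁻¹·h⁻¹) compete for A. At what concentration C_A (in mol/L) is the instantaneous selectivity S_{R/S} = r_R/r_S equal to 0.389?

S_{R/S} = (k₁/k₂)·C_A^-1.5 ⇒ C_A = (S·k₂/k₁)^(1/(-1.5)).
= (0.389×0.794/0.125)^(-0.6667) = (2.471)^(-0.6667) = 0.547 mol/L.

0.547 mol/L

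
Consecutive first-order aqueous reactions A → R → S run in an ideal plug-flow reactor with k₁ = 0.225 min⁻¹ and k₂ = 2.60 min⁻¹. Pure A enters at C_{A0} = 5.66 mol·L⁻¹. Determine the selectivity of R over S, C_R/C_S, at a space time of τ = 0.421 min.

1.52

Solving the coupled first-order balances gives C_R(τ) = [k₁/(k₂−k₁)]·C_{A0}·(e^(−k₁τ) − e^(−k₂τ)).
e^(−k₁τ) = e^(−0.225×0.421) = e^(−0.09473) = 0.9096; e^(−k₂τ) = e^(−1.095) = 0.3347.
C_R = 0.225×5.66/(2.60−0.225) × (0.9096−0.3347) = 0.5362×0.5749 = 0.3083 mol·L⁻¹.
C_A = C_{A0}e^(−k₁τ) = 5.148 mol·L⁻¹, so C_S = C_{A0}−C_A−C_R = 0.2032 mol·L⁻¹; C_R/C_S = 1.52.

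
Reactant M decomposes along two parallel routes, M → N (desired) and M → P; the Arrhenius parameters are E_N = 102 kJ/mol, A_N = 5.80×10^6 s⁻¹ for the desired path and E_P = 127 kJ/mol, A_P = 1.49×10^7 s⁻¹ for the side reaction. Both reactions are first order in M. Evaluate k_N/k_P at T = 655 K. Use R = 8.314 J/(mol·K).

With equal orders, S_{N/P} = k_N/k_P = (A_N/A_P)·exp[(E_P−E_N)/(RT)].
(E_P−E_N)/(RT) = (127−102)×10³/(8.314×655) = 25000/5446 = 4.591.
k_N/k_P = (5.80×10^6/1.49×10^7)·exp(4.591) = 0.3893 × 98.57 = 38.4.
Since E_N < E_P, lowering the temperature improves selectivity toward N.

38.4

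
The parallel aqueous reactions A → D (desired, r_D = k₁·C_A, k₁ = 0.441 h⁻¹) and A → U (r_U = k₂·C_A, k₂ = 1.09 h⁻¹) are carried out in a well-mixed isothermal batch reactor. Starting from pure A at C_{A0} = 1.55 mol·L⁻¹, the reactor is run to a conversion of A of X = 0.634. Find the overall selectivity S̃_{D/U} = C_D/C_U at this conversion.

C_A = C_{A0}(1−X) = 0.5673 mol·L⁻¹.
Both paths are first order in A, so the instantaneous fraction to D is constant: dC_D/d(−C_A) = k₁/(k₁+k₂) = 0.2880.
C_D = 0.2880·(C_{A0}−C_A) = 0.2880×0.9827 = 0.283 mol·L⁻¹.
C_U = (C_{A0}−C_A)−C_D = 0.6996 mol·L⁻¹; S̃_{D/U} = 0.2831/0.6996 = 0.405.

0.405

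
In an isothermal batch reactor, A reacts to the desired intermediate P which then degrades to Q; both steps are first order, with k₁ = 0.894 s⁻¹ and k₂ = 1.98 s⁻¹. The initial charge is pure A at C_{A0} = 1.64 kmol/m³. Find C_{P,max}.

0.385 kmol/m³

At the optimum, C_{P,max}/C_{A0} = (k₁/k₂)^[k₂/(k₂−k₁)].
= (0.894/1.98)^(1.98/(1.98−0.894)) = (0.4515)^(1.823) = 0.2346.
C_{P,max} = 0.2346×1.64 = 0.385 kmol/m³.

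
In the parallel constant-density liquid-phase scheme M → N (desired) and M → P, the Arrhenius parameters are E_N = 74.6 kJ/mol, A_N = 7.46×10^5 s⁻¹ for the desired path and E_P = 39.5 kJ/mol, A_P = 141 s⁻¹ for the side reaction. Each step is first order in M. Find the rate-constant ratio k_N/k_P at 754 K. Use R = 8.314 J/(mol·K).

With equal orders, S_{N/P} = k_N/k_P = (A_N/A_P)·exp[(E_P−E_N)/(RT)].
(E_P−E_N)/(RT) = (39.5−74.6)×10³/(8.314×754) = -35100/6269 = -5.599.
k_N/k_P = (7.46×10^5/141)·exp(-5.599) = 5291 × 0.003701 = 19.6.
Since E_N > E_P, raising the temperature improves selectivity toward N.

19.6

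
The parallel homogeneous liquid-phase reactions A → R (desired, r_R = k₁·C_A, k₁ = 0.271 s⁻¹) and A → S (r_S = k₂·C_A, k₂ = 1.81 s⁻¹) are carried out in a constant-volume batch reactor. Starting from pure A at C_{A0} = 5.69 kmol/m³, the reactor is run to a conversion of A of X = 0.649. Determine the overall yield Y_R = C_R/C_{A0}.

C_A = C_{A0}(1−X) = 1.997 kmol/m³.
Both paths are first order in A, so the instantaneous fraction to R is constant: dC_R/d(−C_A) = k₁/(k₁+k₂) = 0.1302.
C_R = 0.1302·(C_{A0}−C_A) = 0.1302×3.693 = 0.481 kmol/m³.
Y_R = C_R/C_{A0} = 0.4809/5.69 = 0.0845.

0.0845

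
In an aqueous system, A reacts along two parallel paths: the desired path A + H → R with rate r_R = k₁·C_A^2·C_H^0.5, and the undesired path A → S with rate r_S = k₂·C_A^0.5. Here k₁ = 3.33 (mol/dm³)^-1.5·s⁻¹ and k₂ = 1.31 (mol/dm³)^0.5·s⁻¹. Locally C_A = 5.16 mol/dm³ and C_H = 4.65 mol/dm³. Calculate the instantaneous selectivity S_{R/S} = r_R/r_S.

64.3

S_{R/S} = r_R/r_S = (k₁·C_A^2·C_H^0.5)/(k₂·C_A^0.5) = (k₁/k₂)·C_A^1.5·C_H^0.5.
= (3.33×5.160^2×4.650^0.5) / (1.31×5.160^0.5) = 191.2/2.976 = 64.3.
Since the desired path is higher order in A, keeping C_A high (PFR or concentrated feed) favours R.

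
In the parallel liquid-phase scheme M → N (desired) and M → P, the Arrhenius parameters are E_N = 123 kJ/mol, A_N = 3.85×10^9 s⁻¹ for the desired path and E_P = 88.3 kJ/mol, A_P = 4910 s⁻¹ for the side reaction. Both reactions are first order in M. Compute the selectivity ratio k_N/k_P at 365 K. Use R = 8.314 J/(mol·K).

k_N/k_P = (A_N/A_P)·exp[−(E_N−E_P)/(RT)] = (A_N/A_P)·exp[(E_P−E_N)/(RT)].
(E_P−E_N)/(RT) = (88.3−123)×10³/(8.314×365) = -34700/3035 = -11.43.
k_N/k_P = (3.85×10^9/4910)·exp(-11.43) = 7.841×10^5 × 1.081×10^-5 = 8.48.
Since E_N > E_P, raising the temperature improves selectivity toward N.

8.48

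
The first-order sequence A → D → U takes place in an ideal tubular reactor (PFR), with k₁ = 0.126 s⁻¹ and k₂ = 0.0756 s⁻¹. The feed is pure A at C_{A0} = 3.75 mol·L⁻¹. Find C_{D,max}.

1.74 mol·L⁻¹

For a first-order series the maximum intermediate yield is C_{D,max}/C_{A0} = (k₁/k₂)^[k₂/(k₂−k₁)].
= (0.126/0.0756)^(0.0756/(0.0756−0.126)) = (1.667)^(-1.500) = 0.4648.
C_{D,max} = 0.4648×3.75 = 1.74 mol·L⁻¹.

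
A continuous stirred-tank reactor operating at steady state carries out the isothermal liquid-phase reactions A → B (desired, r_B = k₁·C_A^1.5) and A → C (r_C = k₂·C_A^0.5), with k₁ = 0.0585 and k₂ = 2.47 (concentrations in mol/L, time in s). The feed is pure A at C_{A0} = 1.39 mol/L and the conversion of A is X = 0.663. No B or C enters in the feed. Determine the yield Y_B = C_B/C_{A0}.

0.00727

Exit C_A = C_{A0}(1−X) = 1.39×0.337 = 0.4684 mol/L.
A CSTR operates uniformly at the exit composition, giving r_B = 0.01876 and r_C = 1.691 (each k·C_A^n at C_A = 0.4684).
Fraction of consumed A going to B: r_B/(r_B+r_C) = 0.01097.
C_B = 0.01097·C_{A0}·X = 0.01097×1.39×0.663 = 0.0101 mol/L; Y_B = C_B/C_{A0} = 0.00727.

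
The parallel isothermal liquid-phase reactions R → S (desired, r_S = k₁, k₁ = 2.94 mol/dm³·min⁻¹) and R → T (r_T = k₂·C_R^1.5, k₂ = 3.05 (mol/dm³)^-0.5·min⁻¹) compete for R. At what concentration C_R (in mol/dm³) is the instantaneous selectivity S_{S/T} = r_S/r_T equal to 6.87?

0.270 mol/dm³

S_{S/T} = (k₁/k₂)·C_R^-1.5 ⇒ C_R = (S·k₂/k₁)^(1/(-1.5)).
= (6.87×3.05/2.94)^(-0.6667) = (7.127)^(-0.6667) = 0.270 mol/dm³.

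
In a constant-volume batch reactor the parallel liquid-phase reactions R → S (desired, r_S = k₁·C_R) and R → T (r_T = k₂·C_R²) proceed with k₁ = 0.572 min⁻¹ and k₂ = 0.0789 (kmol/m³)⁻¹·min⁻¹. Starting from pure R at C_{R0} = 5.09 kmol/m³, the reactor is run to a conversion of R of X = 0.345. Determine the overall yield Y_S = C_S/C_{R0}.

C_R = C_{R0}(1−X) = 3.334 kmol/m³.
Along a PFR/batch, dC_S/dC_R = −r_S/(r_S+r_T) = −k₁/(k₁+k₂·C_R).
Integrating from C_{R0} to C_R: C_S = (0.572/0.0789)·ln[(0.572+0.0789·5.09)/(0.572+0.0789·3.33)] = 7.250·ln(0.9736/0.8350) = 1.113 kmol/m³.
Y_S = C_S/C_{R0} = 1.113/5.09 = 0.219.

0.219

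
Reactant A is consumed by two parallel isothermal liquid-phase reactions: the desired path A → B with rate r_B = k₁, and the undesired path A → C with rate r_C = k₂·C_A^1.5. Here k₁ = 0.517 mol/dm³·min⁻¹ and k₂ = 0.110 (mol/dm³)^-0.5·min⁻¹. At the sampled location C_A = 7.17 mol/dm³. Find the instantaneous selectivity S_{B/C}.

0.245

S_{B/C} = r_B/r_C = (k₁)/(k₂·C_A^1.5) = (k₁/k₂)·C_A^-1.5.
= (0.517) / (0.110×7.170^1.5) = 0.5170/2.112 = 0.245.
The undesired path is higher order in A, so low C_A (CSTR or dilute feed) favours B.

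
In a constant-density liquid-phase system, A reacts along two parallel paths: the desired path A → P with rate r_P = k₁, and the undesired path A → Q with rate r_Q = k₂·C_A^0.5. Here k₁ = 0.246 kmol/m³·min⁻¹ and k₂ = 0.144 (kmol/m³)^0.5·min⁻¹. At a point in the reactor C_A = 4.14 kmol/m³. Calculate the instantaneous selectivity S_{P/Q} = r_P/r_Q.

S_{P/Q} = r_P/r_Q = (k₁)/(k₂·C_A^0.5) = (k₁/k₂)·C_A^-0.5.
= (0.246) / (0.144×4.140^0.5) = 0.2460/0.2930 = 0.840.

0.840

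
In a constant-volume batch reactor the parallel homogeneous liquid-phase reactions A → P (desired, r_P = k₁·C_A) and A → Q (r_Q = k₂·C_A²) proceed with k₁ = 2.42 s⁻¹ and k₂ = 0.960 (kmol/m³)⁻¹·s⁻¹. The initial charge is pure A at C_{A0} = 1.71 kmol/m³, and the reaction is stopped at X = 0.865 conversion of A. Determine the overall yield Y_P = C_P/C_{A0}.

C_A = C_{A0}(1−X) = 0.2308 kmol/m³.
Along a PFR/batch, dC_P/dC_A = −r_P/(r_P+r_Q) = −k₁/(k₁+k₂·C_A).
Integrating from C_{A0} to C_A: C_P = (2.42/0.960)·ln[(2.42+0.960·1.71)/(2.42+0.960·0.231)] = 2.521·ln(4.062/2.642) = 1.084 kmol/m³.
Y_P = C_P/C_{A0} = 1.084/1.71 = 0.634.

0.634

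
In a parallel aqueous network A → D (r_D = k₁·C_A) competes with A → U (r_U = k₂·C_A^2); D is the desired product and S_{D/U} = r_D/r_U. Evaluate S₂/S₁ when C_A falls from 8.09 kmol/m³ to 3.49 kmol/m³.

2.32

S_{D/U} = (k₁/k₂)·C_A⁻¹, so S₂/S₁ = (C_{A,2}/C_{A,1})⁻¹.
= 8.09/3.49 = 2.32.
Selectivity toward D rises as C_A falls — low-concentration operation is favoured.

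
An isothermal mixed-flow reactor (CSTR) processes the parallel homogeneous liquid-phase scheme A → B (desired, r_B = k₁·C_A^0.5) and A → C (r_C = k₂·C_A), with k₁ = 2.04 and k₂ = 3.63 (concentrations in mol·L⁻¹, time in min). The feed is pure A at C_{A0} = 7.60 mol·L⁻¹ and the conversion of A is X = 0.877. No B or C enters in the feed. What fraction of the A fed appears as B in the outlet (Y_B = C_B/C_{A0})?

0.322

Exit C_A = C_{A0}(1−X) = 7.60×0.123 = 0.9348 mol·L⁻¹.
A CSTR operates uniformly at the exit composition, giving r_B = 1.972 and r_C = 3.393 (each k·C_A^n at C_A = 0.9348).
Fraction of consumed A going to B: r_B/(r_B+r_C) = 0.3676.
C_B = 0.3676·C_{A0}·X = 0.3676×7.60×0.877 = 2.45 mol·L⁻¹; Y_B = C_B/C_{A0} = 0.322.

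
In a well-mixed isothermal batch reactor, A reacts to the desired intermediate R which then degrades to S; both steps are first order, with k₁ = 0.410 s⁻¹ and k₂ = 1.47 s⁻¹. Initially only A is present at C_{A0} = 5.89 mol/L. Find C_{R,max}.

For a first-order series the maximum intermediate yield is C_{R,max}/C_{A0} = (k₁/k₂)^[k₂/(k₂−k₁)].
= (0.410/1.47)^(1.47/(1.47−0.410)) = (0.2789)^(1.387) = 0.1702.
C_{R,max} = 0.1702×5.89 = 1.00 mol/L.

1.00 mol/L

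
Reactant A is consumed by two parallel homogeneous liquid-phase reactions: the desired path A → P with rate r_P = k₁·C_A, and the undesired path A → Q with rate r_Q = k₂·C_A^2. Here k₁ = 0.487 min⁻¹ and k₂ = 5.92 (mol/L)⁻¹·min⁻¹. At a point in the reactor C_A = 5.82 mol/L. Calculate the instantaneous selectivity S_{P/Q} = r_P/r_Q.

S_{P/Q} = r_P/r_Q = (k₁·C_A)/(k₂·C_A^2) = (k₁/k₂)·C_A⁻¹.
= (0.487×5.820) / (5.92×5.820^2) = 2.834/200.5 = 0.0141.

0.0141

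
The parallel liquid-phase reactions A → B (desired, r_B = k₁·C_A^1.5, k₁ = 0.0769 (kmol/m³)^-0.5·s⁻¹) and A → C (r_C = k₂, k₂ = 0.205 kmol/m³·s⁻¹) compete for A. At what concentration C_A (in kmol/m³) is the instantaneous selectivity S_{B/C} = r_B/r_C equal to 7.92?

7.64 kmol/m³

S_{B/C} = (k₁/k₂)·C_A^1.5 ⇒ C_A = (S·k₂/k₁)^(1/1.5).
= (7.92×0.205/0.0769)^(0.6667) = (21.11)^(0.6667) = 7.64 kmol/m³.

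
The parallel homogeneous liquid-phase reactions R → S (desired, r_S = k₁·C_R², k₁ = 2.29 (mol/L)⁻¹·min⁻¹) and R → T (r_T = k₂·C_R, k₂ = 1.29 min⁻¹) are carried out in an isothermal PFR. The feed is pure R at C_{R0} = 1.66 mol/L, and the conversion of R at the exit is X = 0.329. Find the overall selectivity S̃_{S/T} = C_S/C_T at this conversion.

2.44

C_R = C_{R0}(1−X) = 1.114 mol/L.
Along a PFR/batch, dC_T/dC_R = −r_T/(r_S+r_T) = −k₂/(k₂+k₁·C_R).
Integrating from C_{R0} to C_R: C_T = (1.29/2.29)·ln[(1.29+2.29·1.66)/(1.29+2.29·1.11)] = 0.5633·ln(5.091/3.841) = 0.1588 mol/L.
Then C_S = (C_{R0}−C_R) − C_T = 0.5461 − 0.1588 = 0.3873 mol/L.
S̃_{S/T} = C_S/C_T = 0.3873/0.1588 = 2.44.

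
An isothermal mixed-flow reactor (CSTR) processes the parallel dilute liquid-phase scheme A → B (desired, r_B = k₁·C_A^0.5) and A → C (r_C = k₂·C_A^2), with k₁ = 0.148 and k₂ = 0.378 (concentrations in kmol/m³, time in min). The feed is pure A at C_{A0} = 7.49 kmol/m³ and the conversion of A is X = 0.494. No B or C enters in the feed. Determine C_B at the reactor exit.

0.186 kmol/m³

Exit C_A = C_{A0}(1−X) = 7.49×0.506 = 3.790 kmol/m³.
Rates in a CSTR are evaluated at the outlet concentration: r_B = 0.148×3.790^0.5 = 0.2881, r_C = 0.378×3.790^2 = 5.429.
Fraction of consumed A going to B: r_B/(r_B+r_C) = 0.05039.
C_B = 0.05039·C_{A0}·X = 0.05039×7.49×0.494 = 0.186 kmol/m³.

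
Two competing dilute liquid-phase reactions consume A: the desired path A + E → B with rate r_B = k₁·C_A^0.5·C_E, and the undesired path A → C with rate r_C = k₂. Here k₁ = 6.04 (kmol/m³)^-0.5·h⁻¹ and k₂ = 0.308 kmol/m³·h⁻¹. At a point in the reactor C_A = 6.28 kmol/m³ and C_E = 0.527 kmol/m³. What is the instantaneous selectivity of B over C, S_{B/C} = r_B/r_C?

25.9

S_{B/C} = r_B/r_C = (k₁·C_A^0.5·C_E)/(k₂) = (k₁/k₂)·C_A^0.5·C_E.
= (6.04×6.280^0.5×0.5270) / (0.308) = 7.977/0.3080 = 25.9.
Since the desired path is higher order in A, keeping C_A high (PFR or concentrated feed) favours B.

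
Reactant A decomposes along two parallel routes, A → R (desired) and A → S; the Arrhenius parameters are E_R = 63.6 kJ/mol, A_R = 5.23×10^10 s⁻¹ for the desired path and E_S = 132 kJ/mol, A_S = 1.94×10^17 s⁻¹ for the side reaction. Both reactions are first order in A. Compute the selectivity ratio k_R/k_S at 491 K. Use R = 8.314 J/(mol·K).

With equal orders, S_{R/S} = k_R/k_S = (A_R/A_S)·exp[(E_S−E_R)/(RT)].
(E_S−E_R)/(RT) = (132−63.6)×10³/(8.314×491) = 68400/4082 = 16.76.
k_R/k_S = (5.23×10^10/1.94×10^17)·exp(16.76) = 2.696×10^-7 × 1.892×10^7 = 5.10.
Since E_R < E_S, lowering the temperature improves selectivity toward R.

5.10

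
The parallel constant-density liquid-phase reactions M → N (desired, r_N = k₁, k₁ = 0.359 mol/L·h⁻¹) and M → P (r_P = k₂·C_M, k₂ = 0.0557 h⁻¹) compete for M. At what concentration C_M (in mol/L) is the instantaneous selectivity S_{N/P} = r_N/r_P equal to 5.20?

S_{N/P} = (k₁/k₂)·C_M⁻¹ ⇒ C_M = (S·k₂/k₁)^(-1).
= (5.20×0.0557/0.359)^(-1) = (0.8068)^(-1) = 1.24 mol/L.

1.24 mol/L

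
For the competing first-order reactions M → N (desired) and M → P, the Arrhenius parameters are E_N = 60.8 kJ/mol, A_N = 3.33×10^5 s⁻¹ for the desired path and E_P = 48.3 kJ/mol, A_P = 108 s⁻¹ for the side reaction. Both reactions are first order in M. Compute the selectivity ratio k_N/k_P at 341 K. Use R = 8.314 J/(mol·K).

k_N/k_P = (A_N/A_P)·exp[−(E_N−E_P)/(RT)] = (A_N/A_P)·exp[(E_P−E_N)/(RT)].
(E_P−E_N)/(RT) = (48.3−60.8)×10³/(8.314×341) = -12500/2835 = -4.409.
k_N/k_P = (3.33×10^5/108)·exp(-4.409) = 3083 × 0.01217 = 37.5.

37.5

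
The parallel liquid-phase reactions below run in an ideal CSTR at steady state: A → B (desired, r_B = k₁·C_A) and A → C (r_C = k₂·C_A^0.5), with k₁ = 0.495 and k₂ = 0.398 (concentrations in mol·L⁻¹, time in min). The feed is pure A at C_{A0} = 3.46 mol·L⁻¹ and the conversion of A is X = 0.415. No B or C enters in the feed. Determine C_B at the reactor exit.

0.917 mol·L⁻¹

Exit C_A = C_{A0}(1−X) = 3.46×0.585 = 2.024 mol·L⁻¹.
Rates in a CSTR are evaluated at the outlet concentration: r_B = 0.495×2.024 = 1.002, r_C = 0.398×2.024^0.5 = 0.5662.
Fraction of consumed A going to B: r_B/(r_B+r_C) = 0.6389.
C_B = 0.6389·C_{A0}·X = 0.6389×3.46×0.415 = 0.917 mol·L⁻¹.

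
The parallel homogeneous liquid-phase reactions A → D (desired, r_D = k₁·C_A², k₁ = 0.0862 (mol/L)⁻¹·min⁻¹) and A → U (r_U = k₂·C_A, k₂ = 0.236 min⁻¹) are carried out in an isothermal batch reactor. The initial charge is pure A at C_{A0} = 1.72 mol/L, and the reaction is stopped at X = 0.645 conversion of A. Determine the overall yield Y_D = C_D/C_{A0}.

C_A = C_{A0}(1−X) = 0.6106 mol/L.
Along a PFR/batch, dC_U/dC_A = −r_U/(r_D+r_U) = −k₂/(k₂+k₁·C_A).
Integrating from C_{A0} to C_A: C_U = (0.236/0.0862)·ln[(0.236+0.0862·1.72)/(0.236+0.0862·0.611)] = 2.738·ln(0.3843/0.2886) = 0.7835 mol/L.
Then C_D = (C_{A0}−C_A) − C_U = 1.109 − 0.7835 = 0.3259 mol/L.
Y_D = C_D/C_{A0} = 0.3259/1.72 = 0.189.

0.189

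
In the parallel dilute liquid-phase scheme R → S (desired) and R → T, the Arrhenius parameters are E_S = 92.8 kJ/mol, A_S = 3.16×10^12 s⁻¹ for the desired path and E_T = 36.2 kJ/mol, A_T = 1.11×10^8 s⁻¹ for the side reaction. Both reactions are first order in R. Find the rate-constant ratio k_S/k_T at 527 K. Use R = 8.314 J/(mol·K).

0.0698

k_S/k_T = (A_S/A_T)·exp[−(E_S−E_T)/(RT)] = (A_S/A_T)·exp[(E_T−E_S)/(RT)].
(E_T−E_S)/(RT) = (36.2−92.8)×10³/(8.314×527) = -56600/4381 = -12.92.
k_S/k_T = (3.16×10^12/1.11×10^8)·exp(-12.92) = 28468 × 2.453×10^-6 = 0.0698.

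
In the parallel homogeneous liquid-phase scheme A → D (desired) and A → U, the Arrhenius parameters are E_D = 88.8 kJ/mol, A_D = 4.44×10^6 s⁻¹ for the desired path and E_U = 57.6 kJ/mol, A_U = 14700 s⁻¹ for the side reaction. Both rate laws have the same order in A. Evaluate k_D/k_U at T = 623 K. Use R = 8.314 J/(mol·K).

0.731

With equal orders, S_{D/U} = k_D/k_U = (A_D/A_U)·exp[(E_U−E_D)/(RT)].
(E_U−E_D)/(RT) = (57.6−88.8)×10³/(8.314×623) = -31200/5180 = -6.024.
k_D/k_U = (4.44×10^6/14700)·exp(-6.024) = 302.0 × 0.002421 = 0.731.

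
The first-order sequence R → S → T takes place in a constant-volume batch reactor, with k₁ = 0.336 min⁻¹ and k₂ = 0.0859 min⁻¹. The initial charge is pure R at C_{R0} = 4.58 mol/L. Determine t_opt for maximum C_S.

5.45 min

Setting dC_S/dt = 0 gives t_opt = ln(k₂/k₁)/(k₂−k₁).
= ln(0.0859/0.336)/(0.0859−0.336) = ln(0.2557)/-0.2501 = -1.364/-0.2501 = 5.45 min.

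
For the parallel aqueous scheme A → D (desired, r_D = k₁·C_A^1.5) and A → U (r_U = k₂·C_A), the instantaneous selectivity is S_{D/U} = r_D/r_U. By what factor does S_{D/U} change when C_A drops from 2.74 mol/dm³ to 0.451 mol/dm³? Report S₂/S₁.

S_{D/U} = (k₁/k₂)·C_A^0.5, so S₂/S₁ = (C_{A,2}/C_{A,1})^0.5.
= (0.451/2.74)^0.5 = (0.1646)^0.5 = 0.406.
Selectivity toward D falls as C_A falls — high-concentration operation is favoured.

0.406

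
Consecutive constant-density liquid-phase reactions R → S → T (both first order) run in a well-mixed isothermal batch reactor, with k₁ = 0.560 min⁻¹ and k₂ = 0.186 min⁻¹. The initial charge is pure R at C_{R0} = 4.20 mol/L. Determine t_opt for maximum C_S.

The intermediate peaks when r₁ = r₂, i.e. k₁e^(−k₁t) = k₂e^(−k₂t), giving t_opt = ln(k₂/k₁)/(k₂−k₁).
= ln(0.186/0.560)/(0.186−0.560) = ln(0.3321)/-0.3740 = -1.102/-0.3740 = 2.95 min.

2.95 min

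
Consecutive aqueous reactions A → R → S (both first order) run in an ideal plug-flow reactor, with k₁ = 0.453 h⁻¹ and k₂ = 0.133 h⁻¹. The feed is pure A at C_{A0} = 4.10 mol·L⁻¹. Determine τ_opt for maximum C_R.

3.83 h

Setting dC_R/dτ = 0 gives τ_opt = ln(k₂/k₁)/(k₂−k₁).
= ln(0.133/0.453)/(0.133−0.453) = ln(0.2936)/-0.3200 = -1.226/-0.3200 = 3.83 h.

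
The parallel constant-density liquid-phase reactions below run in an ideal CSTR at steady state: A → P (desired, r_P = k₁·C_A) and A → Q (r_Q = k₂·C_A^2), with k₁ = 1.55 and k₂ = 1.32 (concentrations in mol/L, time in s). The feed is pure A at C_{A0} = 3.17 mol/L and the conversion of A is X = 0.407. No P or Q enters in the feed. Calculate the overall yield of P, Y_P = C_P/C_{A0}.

0.156

Exit C_A = C_{A0}(1−X) = 3.17×0.593 = 1.880 mol/L.
A CSTR operates uniformly at the exit composition, giving r_P = 2.914 and r_Q = 4.664 (each k·C_A^n at C_A = 1.880).
Fraction of consumed A going to P: r_P/(r_P+r_Q) = 0.3845.
C_P = 0.3845·C_{A0}·X = 0.3845×3.17×0.407 = 0.496 mol/L; Y_P = C_P/C_{A0} = 0.156.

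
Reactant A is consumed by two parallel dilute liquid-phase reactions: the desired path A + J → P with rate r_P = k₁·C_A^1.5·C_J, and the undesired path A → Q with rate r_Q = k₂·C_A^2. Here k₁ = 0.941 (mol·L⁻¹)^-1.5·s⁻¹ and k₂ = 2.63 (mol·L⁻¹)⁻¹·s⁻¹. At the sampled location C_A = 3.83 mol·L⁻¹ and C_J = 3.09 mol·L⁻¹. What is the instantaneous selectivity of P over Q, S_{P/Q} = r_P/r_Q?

0.565

S_{P/Q} = r_P/r_Q = (k₁·C_A^1.5·C_J)/(k₂·C_A^2) = (k₁/k₂)·C_A^-0.5·C_J.
= (0.941×3.830^1.5×3.090) / (2.63×3.830^2) = 21.79/38.58 = 0.565.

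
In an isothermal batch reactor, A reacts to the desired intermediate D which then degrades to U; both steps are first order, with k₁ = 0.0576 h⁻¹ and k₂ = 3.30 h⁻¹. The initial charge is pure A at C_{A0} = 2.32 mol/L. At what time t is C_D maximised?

1.25 h

Setting dC_D/dt = 0 gives t_opt = ln(k₂/k₁)/(k₂−k₁).
= ln(3.30/0.0576)/(3.30−0.0576) = ln(57.29)/3.242 = 4.048/3.242 = 1.25 h.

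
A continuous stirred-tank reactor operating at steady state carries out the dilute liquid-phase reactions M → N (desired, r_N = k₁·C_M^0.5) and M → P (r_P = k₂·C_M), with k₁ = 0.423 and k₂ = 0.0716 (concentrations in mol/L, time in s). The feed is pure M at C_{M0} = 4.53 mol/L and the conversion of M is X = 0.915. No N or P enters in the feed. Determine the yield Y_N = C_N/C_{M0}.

0.828

Exit C_M = C_{M0}(1−X) = 4.53×0.0850 = 0.3850 mol/L.
In a CSTR the entire volume is at exit conditions, so r_N = 0.423×0.3850^0.5 = 0.2625 and r_P = 0.0716×0.3850 = 0.02757.
Fraction of consumed M going to N: r_N/(r_N+r_P) = 0.9049.
C_N = 0.9049·C_{M0}·X = 0.9049×4.53×0.915 = 3.75 mol/L; Y_N = C_N/C_{M0} = 0.828.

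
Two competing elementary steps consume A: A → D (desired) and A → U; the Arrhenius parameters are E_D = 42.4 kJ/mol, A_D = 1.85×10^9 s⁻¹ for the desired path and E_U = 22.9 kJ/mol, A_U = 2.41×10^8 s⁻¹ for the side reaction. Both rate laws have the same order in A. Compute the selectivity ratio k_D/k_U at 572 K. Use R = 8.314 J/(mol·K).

With equal orders, S_{D/U} = k_D/k_U = (A_D/A_U)·exp[(E_U−E_D)/(RT)].
(E_U−E_D)/(RT) = (22.9−42.4)×10³/(8.314×572) = -19500/4756 = -4.100.
k_D/k_U = (1.85×10^9/2.41×10^8)·exp(-4.100) = 7.676 × 0.01657 = 0.127.
Since E_D > E_U, raising the temperature improves selectivity toward D.

0.127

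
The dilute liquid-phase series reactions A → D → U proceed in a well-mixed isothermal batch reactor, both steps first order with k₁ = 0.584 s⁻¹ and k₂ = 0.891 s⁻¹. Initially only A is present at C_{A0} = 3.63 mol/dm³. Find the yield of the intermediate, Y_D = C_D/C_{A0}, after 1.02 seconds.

The intermediate concentration in a first-order A→B→C sequence is C_D = k₁C_{A0}(e^(−k₁t) − e^(−k₂t))/(k₂−k₁).
e^(−k₁t) = e^(−0.584×1.02) = e^(−0.5957) = 0.5512; e^(−k₂t) = e^(−0.9088) = 0.4030.
C_D = 0.584×3.63/(0.891−0.584) × (0.5512−0.4030) = 6.905×0.1482 = 1.023 mol/dm³.
Y_D = C_D/C_{A0} = 1.023/3.63 = 0.282.

0.282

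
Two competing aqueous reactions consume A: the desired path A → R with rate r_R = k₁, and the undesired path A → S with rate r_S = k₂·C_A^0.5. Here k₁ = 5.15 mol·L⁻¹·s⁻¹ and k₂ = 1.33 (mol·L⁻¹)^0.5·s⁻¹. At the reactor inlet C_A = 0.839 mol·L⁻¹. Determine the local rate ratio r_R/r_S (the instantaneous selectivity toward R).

4.23

S_{R/S} = r_R/r_S = (k₁)/(k₂·C_A^0.5) = (k₁/k₂)·C_A^-0.5.
= (5.15) / (1.33×0.8390^0.5) = 5.150/1.218 = 4.23.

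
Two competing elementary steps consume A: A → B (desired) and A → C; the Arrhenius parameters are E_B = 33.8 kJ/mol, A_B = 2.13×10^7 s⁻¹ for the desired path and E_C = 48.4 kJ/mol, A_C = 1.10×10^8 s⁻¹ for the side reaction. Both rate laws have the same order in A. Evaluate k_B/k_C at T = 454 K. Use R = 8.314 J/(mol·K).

9.26

k_B/k_C = (A_B/A_C)·exp[−(E_B−E_C)/(RT)] = (A_B/A_C)·exp[(E_C−E_B)/(RT)].
(E_C−E_B)/(RT) = (48.4−33.8)×10³/(8.314×454) = 14600/3775 = 3.868.
k_B/k_C = (2.13×10^7/1.10×10^8)·exp(3.868) = 0.1936 × 47.85 = 9.26.
Since E_B < E_C, lowering the temperature improves selectivity toward B.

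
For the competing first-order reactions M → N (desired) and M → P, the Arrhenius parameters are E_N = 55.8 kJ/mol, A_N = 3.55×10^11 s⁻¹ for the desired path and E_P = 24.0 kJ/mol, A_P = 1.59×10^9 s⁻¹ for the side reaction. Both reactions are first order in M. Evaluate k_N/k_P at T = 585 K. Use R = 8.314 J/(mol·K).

0.323

k_N/k_P = (A_N/A_P)·exp[−(E_N−E_P)/(RT)] = (A_N/A_P)·exp[(E_P−E_N)/(RT)].
(E_P−E_N)/(RT) = (24.0−55.8)×10³/(8.314×585) = -31800/4864 = -6.538.
k_N/k_P = (3.55×10^11/1.59×10^9)·exp(-6.538) = 223.3 × 0.001447 = 0.323.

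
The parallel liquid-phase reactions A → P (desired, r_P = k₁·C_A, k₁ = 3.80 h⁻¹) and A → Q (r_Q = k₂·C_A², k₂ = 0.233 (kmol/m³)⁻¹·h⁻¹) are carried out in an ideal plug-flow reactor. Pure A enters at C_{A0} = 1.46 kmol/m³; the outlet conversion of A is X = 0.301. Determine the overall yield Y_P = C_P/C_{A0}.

0.280

C_A = C_{A0}(1−X) = 1.021 kmol/m³.
Along a PFR/batch, dC_P/dC_A = −r_P/(r_P+r_Q) = −k₁/(k₁+k₂·C_A).
Integrating from C_{A0} to C_A: C_P = (3.80/0.233)·ln[(3.80+0.233·1.46)/(3.80+0.233·1.02)] = 16.31·ln(4.140/4.038) = 0.4084 kmol/m³.
Y_P = C_P/C_{A0} = 0.4084/1.46 = 0.280.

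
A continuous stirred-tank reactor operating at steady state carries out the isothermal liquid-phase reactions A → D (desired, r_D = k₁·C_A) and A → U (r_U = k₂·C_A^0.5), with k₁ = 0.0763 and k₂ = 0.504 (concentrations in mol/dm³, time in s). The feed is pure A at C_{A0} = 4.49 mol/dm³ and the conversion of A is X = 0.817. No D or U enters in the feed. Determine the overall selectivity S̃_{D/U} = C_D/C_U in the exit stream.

Exit C_A = C_{A0}(1−X) = 4.49×0.183 = 0.8217 mol/dm³.
In a CSTR the entire volume is at exit conditions, so r_D = 0.0763×0.8217 = 0.06269 and r_U = 0.504×0.8217^0.5 = 0.4569.
Overall selectivity = C_D/C_U = r_Dτ/(r_Uτ) = r_D/r_U = 0.137.

0.137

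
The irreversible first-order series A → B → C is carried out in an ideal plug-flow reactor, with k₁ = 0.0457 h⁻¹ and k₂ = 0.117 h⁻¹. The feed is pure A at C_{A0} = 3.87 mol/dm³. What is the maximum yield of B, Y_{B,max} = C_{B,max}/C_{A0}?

0.214

For a first-order series the maximum intermediate yield is C_{B,max}/C_{A0} = (k₁/k₂)^[k₂/(k₂−k₁)].
= (0.0457/0.117)^(0.117/(0.117−0.0457)) = (0.3906)^(1.641) = 0.2138.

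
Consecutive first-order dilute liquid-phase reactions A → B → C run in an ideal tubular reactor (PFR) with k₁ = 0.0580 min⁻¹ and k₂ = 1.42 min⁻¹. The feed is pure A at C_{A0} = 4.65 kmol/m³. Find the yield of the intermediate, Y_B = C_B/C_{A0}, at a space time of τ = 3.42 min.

0.0346

The intermediate concentration in a first-order A→B→C sequence is C_B = k₁C_{A0}(e^(−k₁τ) − e^(−k₂τ))/(k₂−k₁).
e^(−k₁τ) = e^(−0.0580×3.42) = e^(−0.1984) = 0.8201; e^(−k₂τ) = e^(−4.856) = 0.007778.
C_B = 0.0580×4.65/(1.42−0.0580) × (0.8201−0.007778) = 0.1980×0.8123 = 0.1608 kmol/m³.
Y_B = C_B/C_{A0} = 0.1608/4.65 = 0.0346.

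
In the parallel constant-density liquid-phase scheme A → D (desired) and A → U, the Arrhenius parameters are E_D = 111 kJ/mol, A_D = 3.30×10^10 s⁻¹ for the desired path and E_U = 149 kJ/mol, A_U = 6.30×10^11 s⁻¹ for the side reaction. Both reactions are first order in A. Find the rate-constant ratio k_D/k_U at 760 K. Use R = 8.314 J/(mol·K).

21.4

With equal orders, S_{D/U} = k_D/k_U = (A_D/A_U)·exp[(E_U−E_D)/(RT)].
(E_U−E_D)/(RT) = (149−111)×10³/(8.314×760) = 38000/6319 = 6.014.
k_D/k_U = (3.30×10^10/6.30×10^11)·exp(6.014) = 0.05238 × 409.1 = 21.4.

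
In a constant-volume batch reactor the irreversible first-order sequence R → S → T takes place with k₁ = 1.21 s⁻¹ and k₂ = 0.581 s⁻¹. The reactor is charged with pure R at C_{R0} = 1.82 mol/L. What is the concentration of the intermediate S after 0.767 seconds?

0.858 mol/L

For first-order series with pure R initially, C_S(t) = k₁C_{R0}/(k₂−k₁)·(e^(−k₁t) − e^(−k₂t)).
e^(−k₁t) = e^(−1.21×0.767) = e^(−0.9281) = 0.3953; e^(−k₂t) = e^(−0.4456) = 0.6404.
C_S = 1.21×1.82/(0.581−1.21) × (0.3953−0.6404) = (-3.501)×(-0.2451) = 0.8581 mol/L.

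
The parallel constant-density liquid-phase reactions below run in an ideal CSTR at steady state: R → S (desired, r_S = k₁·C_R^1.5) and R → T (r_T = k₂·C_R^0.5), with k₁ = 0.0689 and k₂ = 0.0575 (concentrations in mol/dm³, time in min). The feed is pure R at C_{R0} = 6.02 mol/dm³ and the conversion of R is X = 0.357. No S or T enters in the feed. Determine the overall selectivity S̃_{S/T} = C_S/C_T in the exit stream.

4.64

Exit C_R = C_{R0}(1−X) = 6.02×0.643 = 3.871 mol/dm³.
Rates in a CSTR are evaluated at the outlet concentration: r_S = 0.0689×3.871^1.5 = 0.5247, r_T = 0.0575×3.871^0.5 = 0.1131.
Overall selectivity = C_S/C_T = r_Sτ/(r_Tτ) = r_S/r_T = 4.64.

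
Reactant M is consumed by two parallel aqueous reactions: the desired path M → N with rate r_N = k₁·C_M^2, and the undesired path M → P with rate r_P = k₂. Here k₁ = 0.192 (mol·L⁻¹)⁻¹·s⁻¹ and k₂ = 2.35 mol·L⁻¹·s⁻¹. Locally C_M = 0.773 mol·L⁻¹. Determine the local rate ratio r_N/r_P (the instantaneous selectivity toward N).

0.0488

S_{N/P} = r_N/r_P = (k₁·C_M^2)/(k₂) = (k₁/k₂)·C_M^2.
= (0.192×0.7730^2) / (2.35) = 0.1147/2.350 = 0.0488.
Since the desired path is higher order in M, keeping C_M high (PFR or concentrated feed) favours N.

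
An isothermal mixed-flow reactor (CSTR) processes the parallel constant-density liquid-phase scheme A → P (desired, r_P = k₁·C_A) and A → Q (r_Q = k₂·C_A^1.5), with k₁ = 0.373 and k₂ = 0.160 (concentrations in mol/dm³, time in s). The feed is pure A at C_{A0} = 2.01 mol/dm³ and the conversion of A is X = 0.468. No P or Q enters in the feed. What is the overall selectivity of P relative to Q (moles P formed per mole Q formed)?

2.25

Exit C_A = C_{A0}(1−X) = 2.01×0.532 = 1.069 mol/dm³.
A CSTR operates uniformly at the exit composition, giving r_P = 0.3989 and r_Q = 0.1769 (each k·C_A^n at C_A = 1.069).
Overall selectivity = C_P/C_Q = r_Pτ/(r_Qτ) = r_P/r_Q = 2.25.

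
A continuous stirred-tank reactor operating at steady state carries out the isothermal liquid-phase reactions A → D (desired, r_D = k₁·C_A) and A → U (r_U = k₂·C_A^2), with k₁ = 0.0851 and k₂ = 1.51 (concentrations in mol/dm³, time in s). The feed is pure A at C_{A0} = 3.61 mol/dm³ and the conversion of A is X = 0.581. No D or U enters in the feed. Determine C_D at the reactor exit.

Exit C_A = C_{A0}(1−X) = 3.61×0.419 = 1.513 mol/dm³.
A CSTR operates uniformly at the exit composition, giving r_D = 0.1287 and r_U = 3.455 (each k·C_A^n at C_A = 1.513).
Fraction of consumed A going to D: r_D/(r_D+r_U) = 0.03592.
C_D = 0.03592·C_{A0}·X = 0.03592×3.61×0.581 = 0.0753 mol/dm³.

0.0753 mol/dm³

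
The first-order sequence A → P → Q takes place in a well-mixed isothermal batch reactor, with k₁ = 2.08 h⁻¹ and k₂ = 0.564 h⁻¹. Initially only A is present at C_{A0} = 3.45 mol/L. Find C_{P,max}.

2.12 mol/L

At the optimum, C_{P,max}/C_{A0} = (k₁/k₂)^[k₂/(k₂−k₁)].
= (2.08/0.564)^(0.564/(0.564−2.08)) = (3.688)^(-0.3720) = 0.6154.
C_{P,max} = 0.6154×3.45 = 2.12 mol/L.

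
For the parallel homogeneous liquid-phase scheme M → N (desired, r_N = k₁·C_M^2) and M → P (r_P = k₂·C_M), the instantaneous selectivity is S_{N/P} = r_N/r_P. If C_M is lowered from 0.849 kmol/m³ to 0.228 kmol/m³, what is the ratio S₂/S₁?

0.269

S_{N/P} = (k₁/k₂)·C_M, so S₂/S₁ = (C_{M,2}/C_{M,1}).
= 0.228/0.849 = 0.269.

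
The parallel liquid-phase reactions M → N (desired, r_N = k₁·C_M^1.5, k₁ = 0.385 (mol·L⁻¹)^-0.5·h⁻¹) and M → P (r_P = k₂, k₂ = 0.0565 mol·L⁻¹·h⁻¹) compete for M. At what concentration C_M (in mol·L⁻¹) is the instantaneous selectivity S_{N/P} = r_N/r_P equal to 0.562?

S_{N/P} = (k₁/k₂)·C_M^1.5 ⇒ C_M = (S·k₂/k₁)^(1/1.5).
= (0.562×0.0565/0.385)^(0.6667) = (0.08248)^(0.6667) = 0.189 mol·L⁻¹.

0.189 mol·L⁻¹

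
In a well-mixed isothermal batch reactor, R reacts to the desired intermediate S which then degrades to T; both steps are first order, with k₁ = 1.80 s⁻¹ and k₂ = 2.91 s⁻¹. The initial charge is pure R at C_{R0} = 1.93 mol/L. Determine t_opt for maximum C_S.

Setting dC_S/dt = 0 gives t_opt = ln(k₂/k₁)/(k₂−k₁).
= ln(2.91/1.80)/(2.91−1.80) = ln(1.617)/1.110 = 0.4804/1.110 = 0.433 s.

0.433 s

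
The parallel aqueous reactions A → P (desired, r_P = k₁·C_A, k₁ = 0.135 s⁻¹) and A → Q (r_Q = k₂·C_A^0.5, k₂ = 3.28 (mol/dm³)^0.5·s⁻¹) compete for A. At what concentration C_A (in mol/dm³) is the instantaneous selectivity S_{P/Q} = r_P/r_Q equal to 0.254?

S_{P/Q} = (k₁/k₂)·C_A^0.5 ⇒ C_A = (S·k₂/k₁)^(2).
= (0.254×3.28/0.135)^(2) = (6.171)^(2) = 38.1 mol/dm³.

38.1 mol/dm³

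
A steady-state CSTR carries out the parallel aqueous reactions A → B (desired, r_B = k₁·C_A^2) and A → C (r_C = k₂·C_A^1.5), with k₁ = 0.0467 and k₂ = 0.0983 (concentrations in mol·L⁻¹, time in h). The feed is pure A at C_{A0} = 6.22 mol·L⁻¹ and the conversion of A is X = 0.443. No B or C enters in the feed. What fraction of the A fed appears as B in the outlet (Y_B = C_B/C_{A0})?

Exit C_A = C_{A0}(1−X) = 6.22×0.557 = 3.465 mol·L⁻¹.
In a CSTR the entire volume is at exit conditions, so r_B = 0.0467×3.465^2 = 0.5605 and r_C = 0.0983×3.465^1.5 = 0.6339.
Fraction of consumed A going to B: r_B/(r_B+r_C) = 0.4693.
C_B = 0.4693·C_{A0}·X = 0.4693×6.22×0.443 = 1.29 mol·L⁻¹; Y_B = C_B/C_{A0} = 0.208.

0.208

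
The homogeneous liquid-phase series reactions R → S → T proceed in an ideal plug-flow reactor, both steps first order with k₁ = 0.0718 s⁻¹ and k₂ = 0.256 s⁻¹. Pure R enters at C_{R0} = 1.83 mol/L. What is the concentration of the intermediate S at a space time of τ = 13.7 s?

0.245 mol/L

For first-order series with pure R initially, C_S(τ) = k₁C_{R0}/(k₂−k₁)·(e^(−k₁τ) − e^(−k₂τ)).
e^(−k₁τ) = e^(−0.0718×13.7) = e^(−0.9837) = 0.3739; e^(−k₂τ) = e^(−3.507) = 0.02998.
C_S = 0.0718×1.83/(0.256−0.0718) × (0.3739−0.02998) = 0.7133×0.3440 = 0.2454 mol/L.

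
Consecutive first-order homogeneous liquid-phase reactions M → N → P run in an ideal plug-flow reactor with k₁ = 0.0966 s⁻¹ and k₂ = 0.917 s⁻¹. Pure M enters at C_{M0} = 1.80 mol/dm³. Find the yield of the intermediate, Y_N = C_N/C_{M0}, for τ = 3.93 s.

Solving the coupled first-order balances gives C_N(τ) = [k₁/(k₂−k₁)]·C_{M0}·(e^(−k₁τ) − e^(−k₂τ)).
e^(−k₁τ) = e^(−0.0966×3.93) = e^(−0.3796) = 0.6841; e^(−k₂τ) = e^(−3.604) = 0.02722.
C_N = 0.0966×1.80/(0.917−0.0966) × (0.6841−0.02722) = 0.2119×0.6569 = 0.1392 mol/dm³.
Y_N = C_N/C_{M0} = 0.1392/1.80 = 0.0773.

0.0773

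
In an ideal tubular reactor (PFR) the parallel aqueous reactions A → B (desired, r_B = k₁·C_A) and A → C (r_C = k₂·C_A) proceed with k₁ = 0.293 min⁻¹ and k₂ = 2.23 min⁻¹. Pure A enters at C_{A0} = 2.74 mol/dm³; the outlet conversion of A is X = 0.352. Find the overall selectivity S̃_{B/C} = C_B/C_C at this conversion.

0.131

C_A = C_{A0}(1−X) = 1.776 mol/dm³.
Both paths are first order in A, so the instantaneous fraction to B is constant: dC_B/d(−C_A) = k₁/(k₁+k₂) = 0.1161.
C_B = 0.1161·(C_{A0}−C_A) = 0.1161×0.9645 = 0.112 mol/dm³.
C_C = (C_{A0}−C_A)−C_B = 0.8525 mol/dm³; S̃_{B/C} = 0.1120/0.8525 = 0.131.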